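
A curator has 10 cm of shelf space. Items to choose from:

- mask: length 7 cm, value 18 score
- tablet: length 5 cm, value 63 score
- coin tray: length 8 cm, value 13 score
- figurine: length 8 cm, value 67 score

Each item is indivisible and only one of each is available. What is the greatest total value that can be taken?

67 score

Check high-value combinations within 10 cm:
- figurine: length 8, value 67
- tablet: length 5, value 63
- mask: length 7, value 18
- coin tray: length 8, value 13
Best: 67 score.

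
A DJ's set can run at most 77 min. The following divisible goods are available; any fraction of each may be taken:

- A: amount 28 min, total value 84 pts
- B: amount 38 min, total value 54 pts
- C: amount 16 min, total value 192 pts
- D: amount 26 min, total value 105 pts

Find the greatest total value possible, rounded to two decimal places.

390.95

Take in order of value per unit:
- C (192/16 per unit): all 16 → value 192, running total 192.00
- D (105/26 per unit): all 26 → value 105, running total 297.00
- A (84/28 per unit): all 28 → value 84, running total 381.00
- B (54/38 per unit): 7 of 38 → value 7×54/38 = 9.9474, running total 390.95
Total 390.95.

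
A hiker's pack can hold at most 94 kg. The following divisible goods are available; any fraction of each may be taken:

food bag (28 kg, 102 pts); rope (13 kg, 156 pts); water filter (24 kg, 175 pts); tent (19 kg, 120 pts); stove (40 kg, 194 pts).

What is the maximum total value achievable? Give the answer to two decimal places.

Take in order of value per unit:
- rope (156/13 per unit): all 13 → value 156, running total 156.00
- water filter (175/24 per unit): all 24 → value 175, running total 331.00
- tent (120/19 per unit): all 19 → value 120, running total 451.00
- stove (194/40 per unit): 38 of 40 → value 38×194/40 = 184.3000, running total 635.30
Total 635.30.

635.30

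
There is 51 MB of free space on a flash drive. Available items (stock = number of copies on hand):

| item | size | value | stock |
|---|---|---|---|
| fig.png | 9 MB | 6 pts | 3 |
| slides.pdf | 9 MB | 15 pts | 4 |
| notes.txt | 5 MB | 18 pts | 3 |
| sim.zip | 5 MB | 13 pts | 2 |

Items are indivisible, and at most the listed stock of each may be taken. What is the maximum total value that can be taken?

Best selections within size 51 and stock limits:
- 4×slides.pdf + 3×notes.txt: size 51, value 114
- 3×slides.pdf + 3×notes.txt + 1×sim.zip: size 47, value 112
- 2×slides.pdf + 3×notes.txt + 2×sim.zip: size 43, value 110
- 4×slides.pdf + 2×notes.txt + 1×sim.zip: size 51, value 109
Best: 114 pts.

114 pts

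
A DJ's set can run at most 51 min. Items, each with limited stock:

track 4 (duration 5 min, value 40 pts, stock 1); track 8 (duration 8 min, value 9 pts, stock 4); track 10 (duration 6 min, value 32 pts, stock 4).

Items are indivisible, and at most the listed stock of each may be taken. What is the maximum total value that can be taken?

Top feasible selections:
- 1×track 4 + 2×track 8 + 4×track 10: duration 45, value 186
- 1×track 4 + 1×track 8 + 4×track 10: duration 37, value 177
- 1×track 4 + 4×track 10: duration 29, value 168
Best: 186 pts.

186 pts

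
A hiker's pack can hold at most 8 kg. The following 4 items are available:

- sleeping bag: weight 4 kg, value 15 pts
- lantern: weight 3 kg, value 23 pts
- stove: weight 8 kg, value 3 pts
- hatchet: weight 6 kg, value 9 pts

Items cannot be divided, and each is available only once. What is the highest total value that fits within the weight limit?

Check high-value combinations within 8 kg:
- sleeping bag+lantern: weight 4+3=7, value 15+23=38
- lantern: weight 3, value 23
- sleeping bag: weight 4, value 15
Best: 38 pts.

38 pts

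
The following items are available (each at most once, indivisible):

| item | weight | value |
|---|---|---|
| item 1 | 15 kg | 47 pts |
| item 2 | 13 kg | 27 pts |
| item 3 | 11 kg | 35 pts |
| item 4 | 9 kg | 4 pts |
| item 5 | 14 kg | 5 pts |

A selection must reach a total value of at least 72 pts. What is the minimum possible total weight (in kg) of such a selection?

Subsets with value ≥ 72, sorted by total weight:
- item 1+item 3: weight 26, value 82
- item 1+item 2: weight 28, value 74
- item 1+item 3+item 4: weight 35, value 86
- item 1+item 2+item 4: weight 37, value 78
Minimum weight: 26 kg.

26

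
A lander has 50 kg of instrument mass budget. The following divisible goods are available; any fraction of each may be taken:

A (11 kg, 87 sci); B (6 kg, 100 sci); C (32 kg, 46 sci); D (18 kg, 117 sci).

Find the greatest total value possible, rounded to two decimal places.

325.56

Take in order of value per unit:
- B (100/6 per unit): all 6 → value 100, running total 100.00
- A (87/11 per unit): all 11 → value 87, running total 187.00
- D (117/18 per unit): all 18 → value 117, running total 304.00
- C (46/32 per unit): 15 of 32 → value 15×46/32 = 21.5625, running total 325.56
Total 325.56.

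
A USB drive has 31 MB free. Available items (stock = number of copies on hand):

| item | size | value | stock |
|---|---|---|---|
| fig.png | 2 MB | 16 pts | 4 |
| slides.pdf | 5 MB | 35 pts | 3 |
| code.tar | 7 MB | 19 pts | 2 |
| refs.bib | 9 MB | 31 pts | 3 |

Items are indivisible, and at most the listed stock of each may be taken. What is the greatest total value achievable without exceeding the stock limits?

188 pts

Top feasible selections:
- 4×fig.png + 3×slides.pdf + 1×code.tar: size 30, value 188
- 3×fig.png + 3×slides.pdf + 1×refs.bib: size 30, value 184
Best: 188 pts.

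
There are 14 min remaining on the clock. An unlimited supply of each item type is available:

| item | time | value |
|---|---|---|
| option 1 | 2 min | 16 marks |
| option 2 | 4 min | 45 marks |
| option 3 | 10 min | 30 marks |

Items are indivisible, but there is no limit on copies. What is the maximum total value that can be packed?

Best value-per-unit is option 2 at 45/4; filling with it alone gives 3×45 = 135.
Optimal mix: 1×option 1 + 3×option 2 → time 14, value 151.

151 marks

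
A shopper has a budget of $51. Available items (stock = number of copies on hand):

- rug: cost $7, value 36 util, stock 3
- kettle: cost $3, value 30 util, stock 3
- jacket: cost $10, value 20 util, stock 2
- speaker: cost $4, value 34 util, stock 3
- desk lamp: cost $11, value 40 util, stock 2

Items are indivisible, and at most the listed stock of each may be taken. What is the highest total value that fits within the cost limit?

310 util

Top feasible selections:
- 3×rug + 2×kettle + 3×speaker + 1×desk lamp: cost 50, value 310
- 1×rug + 3×kettle + 3×speaker + 2×desk lamp: cost 50, value 308
- 3×rug + 3×kettle + 2×speaker + 1×desk lamp: cost 49, value 306
Best: 310 util.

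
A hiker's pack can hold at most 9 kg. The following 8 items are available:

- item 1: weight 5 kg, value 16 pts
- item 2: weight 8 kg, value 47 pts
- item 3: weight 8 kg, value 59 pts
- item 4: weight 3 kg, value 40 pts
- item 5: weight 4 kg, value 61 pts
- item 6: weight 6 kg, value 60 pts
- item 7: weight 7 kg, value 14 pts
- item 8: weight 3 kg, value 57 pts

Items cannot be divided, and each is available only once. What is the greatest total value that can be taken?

Check high-value combinations within 9 kg:
- item 5+item 8: weight 4+3=7, value 61+57=118
- item 6+item 8: weight 6+3=9, value 60+57=117
- item 4+item 5: weight 3+4=7, value 40+61=101
Best: 118 pts.

118 pts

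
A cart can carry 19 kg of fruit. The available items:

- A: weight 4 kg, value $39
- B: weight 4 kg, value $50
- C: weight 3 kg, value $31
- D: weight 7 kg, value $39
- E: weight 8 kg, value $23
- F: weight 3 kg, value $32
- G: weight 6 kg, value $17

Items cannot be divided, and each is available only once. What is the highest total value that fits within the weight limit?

Check high-value combinations within 19 kg:
- A+B+D+F: weight 4+4+7+3=18, value 39+50+39+32=160
- A+B+C+D: weight 4+4+3+7=18, value 39+50+31+39=159
- A+B+C+F: weight 4+4+3+3=14, value 39+50+31+32=152
- B+C+D+F: weight 4+3+7+3=17, value 50+31+39+32=152
- A+B+E+F: weight 4+4+8+3=19, value 39+50+23+32=144
Best: $160.

$160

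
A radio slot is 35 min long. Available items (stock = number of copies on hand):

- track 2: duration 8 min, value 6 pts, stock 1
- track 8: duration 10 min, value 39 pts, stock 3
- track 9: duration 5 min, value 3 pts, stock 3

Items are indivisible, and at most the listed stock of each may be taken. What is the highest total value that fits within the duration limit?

120 pts

Top feasible selections:
- 3×track 8 + 1×track 9: duration 35, value 120
- 3×track 8: duration 30, value 117
- 1×track 2 + 2×track 8 + 1×track 9: duration 33, value 87
- 2×track 8 + 3×track 9: duration 35, value 87
Best: 120 pts.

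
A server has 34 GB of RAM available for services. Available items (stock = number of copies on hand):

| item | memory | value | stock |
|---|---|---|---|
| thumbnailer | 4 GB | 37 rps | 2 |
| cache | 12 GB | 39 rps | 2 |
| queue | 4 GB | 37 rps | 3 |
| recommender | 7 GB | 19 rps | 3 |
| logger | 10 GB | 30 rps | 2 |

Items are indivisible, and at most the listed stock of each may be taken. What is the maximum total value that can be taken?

224 rps

Best selections within memory 34 and stock limits:
- 2×thumbnailer + 1×cache + 3×queue: memory 32, value 224
- 2×thumbnailer + 3×queue + 2×recommender: memory 34, value 223
- 2×thumbnailer + 3×queue + 1×logger: memory 30, value 215
- 2×thumbnailer + 3×queue + 1×recommender: memory 27, value 204
Best: 224 rps.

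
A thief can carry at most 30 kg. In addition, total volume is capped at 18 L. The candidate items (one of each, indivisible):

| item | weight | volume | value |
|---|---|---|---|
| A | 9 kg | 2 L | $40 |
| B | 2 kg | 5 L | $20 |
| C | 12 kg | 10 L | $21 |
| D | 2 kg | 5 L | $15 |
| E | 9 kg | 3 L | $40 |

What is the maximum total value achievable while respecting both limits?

$115

Feasible sets respecting both limits:
- A+B+D+E: weight 22, volume 15, value 115
- A+C+E: weight 30, volume 15, value 101
- A+B+E: weight 20, volume 10, value 100
Best: $115.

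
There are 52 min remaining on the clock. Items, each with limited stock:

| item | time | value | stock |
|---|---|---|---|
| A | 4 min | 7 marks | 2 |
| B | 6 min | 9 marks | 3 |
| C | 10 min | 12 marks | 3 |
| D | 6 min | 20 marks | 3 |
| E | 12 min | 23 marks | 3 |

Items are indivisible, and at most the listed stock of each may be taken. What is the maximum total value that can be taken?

122 marks

Best selections within time 52 and stock limits:
- 1×A + 1×B + 3×D + 2×E: time 52, value 122
- 2×A + 3×D + 2×E: time 50, value 120
Best: 122 marks.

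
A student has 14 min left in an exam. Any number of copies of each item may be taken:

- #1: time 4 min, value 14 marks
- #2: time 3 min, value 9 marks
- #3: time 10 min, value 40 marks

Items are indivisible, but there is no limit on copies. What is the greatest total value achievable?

54 marks

Best value-per-unit is #3 at 40/10; filling with it alone gives 1×40 = 40.
Optimal mix: 1×#1 + 1×#3 → time 14, value 54.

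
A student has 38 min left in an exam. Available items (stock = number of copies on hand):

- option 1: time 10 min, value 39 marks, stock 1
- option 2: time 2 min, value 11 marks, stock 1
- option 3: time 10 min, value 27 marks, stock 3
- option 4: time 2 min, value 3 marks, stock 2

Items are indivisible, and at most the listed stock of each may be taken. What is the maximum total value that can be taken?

110 marks

Best selections within time 38 and stock limits:
- 1×option 1 + 1×option 2 + 2×option 3 + 2×option 4: time 36, value 110
- 1×option 1 + 1×option 2 + 2×option 3 + 1×option 4: time 34, value 107
Best: 110 marks.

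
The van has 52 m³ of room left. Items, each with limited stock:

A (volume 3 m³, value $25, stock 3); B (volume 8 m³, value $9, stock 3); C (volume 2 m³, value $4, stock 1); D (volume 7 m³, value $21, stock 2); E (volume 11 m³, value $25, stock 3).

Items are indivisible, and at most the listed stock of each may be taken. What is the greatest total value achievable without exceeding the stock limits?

$175

Top feasible selections:
- 3×A + 1×C + 1×D + 3×E: volume 51, value 175
- 3×A + 1×C + 2×D + 2×E: volume 47, value 171
Best: $175.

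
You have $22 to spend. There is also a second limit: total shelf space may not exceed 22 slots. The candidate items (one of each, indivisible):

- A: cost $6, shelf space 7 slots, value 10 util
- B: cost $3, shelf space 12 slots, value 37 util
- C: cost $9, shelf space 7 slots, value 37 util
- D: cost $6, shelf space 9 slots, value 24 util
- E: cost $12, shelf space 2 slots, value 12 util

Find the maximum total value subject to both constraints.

Feasible sets respecting both limits:
- B+C: cost 12, shelf space 19, value 74
- B+D: cost 9, shelf space 21, value 61
- C+D: cost 15, shelf space 16, value 61
Best: 74 util.

74 util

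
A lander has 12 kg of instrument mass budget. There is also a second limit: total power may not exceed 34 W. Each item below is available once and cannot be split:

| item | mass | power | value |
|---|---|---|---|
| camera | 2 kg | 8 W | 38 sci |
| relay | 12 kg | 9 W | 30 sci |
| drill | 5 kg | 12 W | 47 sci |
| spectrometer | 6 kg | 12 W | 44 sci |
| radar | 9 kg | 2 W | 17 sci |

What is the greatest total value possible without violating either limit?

91 sci

Feasible sets respecting both limits:
- drill+spectrometer: mass 11, power 24, value 91
- camera+drill: mass 7, power 20, value 85
- camera+spectrometer: mass 8, power 20, value 82
Best: 91 sci.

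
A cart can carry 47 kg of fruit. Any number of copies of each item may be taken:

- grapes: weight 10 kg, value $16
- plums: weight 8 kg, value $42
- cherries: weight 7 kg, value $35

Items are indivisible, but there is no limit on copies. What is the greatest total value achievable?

$245

Best value-per-unit is plums at 42/8; filling with it alone gives 5×42 = 210.
Optimal mix: 5×plums + 1×cherries → weight 47, value 245.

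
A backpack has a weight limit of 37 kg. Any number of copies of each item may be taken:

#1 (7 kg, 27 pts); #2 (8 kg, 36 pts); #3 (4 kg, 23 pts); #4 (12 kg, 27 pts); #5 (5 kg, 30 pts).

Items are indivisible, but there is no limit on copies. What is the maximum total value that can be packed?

Best value-per-unit is #5 at 30/5; filling with it alone gives 7×30 = 210.
Optimal mix: 3×#3 + 5×#5 → weight 37, value 219.

219 pts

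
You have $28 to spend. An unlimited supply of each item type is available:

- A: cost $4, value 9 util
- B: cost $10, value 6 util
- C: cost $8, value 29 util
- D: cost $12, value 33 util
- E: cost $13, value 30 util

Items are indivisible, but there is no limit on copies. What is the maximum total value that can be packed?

Best value-per-unit is C at 29/8; filling with it alone gives 3×29 = 87.
Optimal mix: 1×A + 3×C → cost 28, value 96.

96 util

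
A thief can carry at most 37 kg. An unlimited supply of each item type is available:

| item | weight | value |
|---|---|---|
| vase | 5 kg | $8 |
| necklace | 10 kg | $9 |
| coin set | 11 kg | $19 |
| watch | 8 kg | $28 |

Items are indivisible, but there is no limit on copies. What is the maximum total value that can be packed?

Best value-per-unit is watch at 28/8; filling with it alone gives 4×28 = 112.
Optimal mix: 1×vase + 4×watch → weight 37, value 120.

$120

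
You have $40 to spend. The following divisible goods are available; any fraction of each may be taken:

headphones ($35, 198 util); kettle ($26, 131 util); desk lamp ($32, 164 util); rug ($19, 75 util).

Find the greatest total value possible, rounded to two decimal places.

223.63

Take in order of value per unit:
- headphones (198/35 per unit): all 35 → value 198, running total 198.00
- desk lamp (164/32 per unit): 5 of 32 → value 5×164/32 = 25.6250, running total 223.63
Total 223.63.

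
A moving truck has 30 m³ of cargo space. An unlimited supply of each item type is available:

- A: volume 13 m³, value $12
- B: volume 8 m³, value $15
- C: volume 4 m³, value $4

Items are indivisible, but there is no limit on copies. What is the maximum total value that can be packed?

Best value-per-unit is B at 15/8; filling with it alone gives 3×15 = 45.
Optimal mix: 3×B + 1×C → volume 28, value 49.

$49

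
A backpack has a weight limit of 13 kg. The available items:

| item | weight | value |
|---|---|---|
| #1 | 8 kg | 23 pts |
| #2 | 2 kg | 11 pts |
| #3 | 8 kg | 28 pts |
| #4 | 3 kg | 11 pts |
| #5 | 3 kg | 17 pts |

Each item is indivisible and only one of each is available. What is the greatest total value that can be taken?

56 pts

This is a 0/1 knapsack; check combinations near the capacity.
- #2+#3+#5: weight 2+8+3=13, value 11+28+17=56
- #1+#2+#5: weight 8+2+3=13, value 23+11+17=51
- #2+#3+#4: weight 2+8+3=13, value 11+28+11=50
- #3+#5: weight 8+3=11, value 28+17=45
- #1+#2+#4: weight 8+2+3=13, value 23+11+11=45
Best: 56 pts.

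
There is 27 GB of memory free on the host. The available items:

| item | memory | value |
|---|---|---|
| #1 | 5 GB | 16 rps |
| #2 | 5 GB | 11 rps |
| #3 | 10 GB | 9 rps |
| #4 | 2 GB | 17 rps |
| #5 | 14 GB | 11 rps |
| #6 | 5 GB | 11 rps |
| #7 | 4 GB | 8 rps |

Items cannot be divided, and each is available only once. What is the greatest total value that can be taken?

Check high-value combinations within 27 GB:
- #1+#2+#3+#4+#6: memory 5+5+10+2+5=27, value 16+11+9+17+11=64
- #1+#2+#4+#6+#7: memory 5+5+2+5+4=21, value 16+11+17+11+8=63
- #1+#2+#3+#4+#7: memory 5+5+10+2+4=26, value 16+11+9+17+8=61
- #1+#3+#4+#6+#7: memory 5+10+2+5+4=26, value 16+9+17+11+8=61
Best: 64 rps.

64 rps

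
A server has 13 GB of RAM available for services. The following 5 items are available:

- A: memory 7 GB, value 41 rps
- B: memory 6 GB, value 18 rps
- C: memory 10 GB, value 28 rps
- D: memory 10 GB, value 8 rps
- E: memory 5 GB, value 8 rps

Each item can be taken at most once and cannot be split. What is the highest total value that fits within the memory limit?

Check high-value combinations within 13 GB:
- A+B: memory 7+6=13, value 41+18=59
- A+E: memory 7+5=12, value 41+8=49
- A: memory 7, value 41
- C: memory 10, value 28
Best: 59 rps.

59 rps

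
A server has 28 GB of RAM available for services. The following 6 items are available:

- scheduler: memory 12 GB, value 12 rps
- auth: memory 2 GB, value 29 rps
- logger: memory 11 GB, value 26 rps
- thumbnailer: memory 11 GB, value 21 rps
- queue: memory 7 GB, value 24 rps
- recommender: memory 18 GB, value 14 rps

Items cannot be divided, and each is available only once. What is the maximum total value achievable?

79 rps

This is a 0/1 knapsack; check combinations near the capacity.
- auth+logger+queue: memory 2+11+7=20, value 29+26+24=79
- auth+logger+thumbnailer: memory 2+11+11=24, value 29+26+21=76
- auth+thumbnailer+queue: memory 2+11+7=20, value 29+21+24=74
- scheduler+auth+logger: memory 12+2+11=25, value 12+29+26=67
Best: 79 rps.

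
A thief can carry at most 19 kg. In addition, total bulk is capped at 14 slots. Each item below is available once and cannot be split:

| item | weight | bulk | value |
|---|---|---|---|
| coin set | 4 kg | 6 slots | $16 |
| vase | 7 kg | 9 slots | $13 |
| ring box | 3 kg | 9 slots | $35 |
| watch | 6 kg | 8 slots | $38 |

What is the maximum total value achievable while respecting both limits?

$54

Feasible sets respecting both limits:
- coin set+watch: weight 10, bulk 14, value 54
- watch: weight 6, bulk 8, value 38
- ring box: weight 3, bulk 9, value 35
Best: $54.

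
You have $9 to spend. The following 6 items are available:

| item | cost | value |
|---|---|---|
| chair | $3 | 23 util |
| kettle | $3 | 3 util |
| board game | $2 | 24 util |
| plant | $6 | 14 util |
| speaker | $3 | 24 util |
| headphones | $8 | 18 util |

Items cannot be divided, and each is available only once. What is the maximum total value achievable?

71 util

Check high-value combinations within $9:
- chair+board game+speaker: cost 3+2+3=8, value 23+24+24=71
- kettle+board game+speaker: cost 3+2+3=8, value 3+24+24=51
- chair+kettle+board game: cost 3+3+2=8, value 23+3+24=50
- chair+kettle+speaker: cost 3+3+3=9, value 23+3+24=50
Best: 71 util.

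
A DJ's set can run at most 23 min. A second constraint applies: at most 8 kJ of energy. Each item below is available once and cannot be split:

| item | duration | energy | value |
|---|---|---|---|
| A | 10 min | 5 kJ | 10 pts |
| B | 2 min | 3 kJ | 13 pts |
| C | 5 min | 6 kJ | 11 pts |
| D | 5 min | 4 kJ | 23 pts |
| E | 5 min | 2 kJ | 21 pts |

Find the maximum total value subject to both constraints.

Feasible sets respecting both limits:
- D+E: duration 10, energy 6, value 44
- B+D: duration 7, energy 7, value 36
- B+E: duration 7, energy 5, value 34
Best: 44 pts.

44 pts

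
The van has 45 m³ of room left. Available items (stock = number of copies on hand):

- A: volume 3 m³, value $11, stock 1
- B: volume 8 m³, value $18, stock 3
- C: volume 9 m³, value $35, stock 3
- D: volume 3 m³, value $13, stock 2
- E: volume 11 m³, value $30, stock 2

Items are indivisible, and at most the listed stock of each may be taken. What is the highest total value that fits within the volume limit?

$161

Top feasible selections:
- 3×C + 2×D + 1×E: volume 44, value 161
- 1×A + 1×B + 3×C + 2×D: volume 44, value 160
- 1×A + 3×C + 1×D + 1×E: volume 44, value 159
- 1×B + 3×C + 2×D: volume 41, value 149
Best: $161.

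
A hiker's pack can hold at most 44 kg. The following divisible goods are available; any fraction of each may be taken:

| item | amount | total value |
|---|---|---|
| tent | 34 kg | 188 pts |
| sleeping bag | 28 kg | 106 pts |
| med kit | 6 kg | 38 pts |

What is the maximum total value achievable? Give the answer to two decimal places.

Take in order of value per unit:
- med kit (38/6 per unit): all 6 → value 38, running total 38.00
- tent (188/34 per unit): all 34 → value 188, running total 226.00
- sleeping bag (106/28 per unit): 4 of 28 → value 4×106/28 = 15.1429, running total 241.14
Total 241.14.

241.14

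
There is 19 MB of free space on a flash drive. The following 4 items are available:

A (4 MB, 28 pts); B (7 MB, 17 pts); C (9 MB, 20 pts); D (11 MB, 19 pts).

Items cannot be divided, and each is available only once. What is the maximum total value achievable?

This is a 0/1 knapsack; check combinations near the capacity.
- A+C: size 4+9=13, value 28+20=48
- A+D: size 4+11=15, value 28+19=47
- A+B: size 4+7=11, value 28+17=45
Best: 48 pts.

48 pts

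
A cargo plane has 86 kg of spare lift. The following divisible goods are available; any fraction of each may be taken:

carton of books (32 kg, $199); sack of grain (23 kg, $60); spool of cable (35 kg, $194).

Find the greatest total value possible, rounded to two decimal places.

442.57

Take in order of value per unit:
- carton of books (199/32 per unit): all 32 → value 199, running total 199.00
- spool of cable (194/35 per unit): all 35 → value 194, running total 393.00
- sack of grain (60/23 per unit): 19 of 23 → value 19×60/23 = 49.5652, running total 442.57
Total 442.57.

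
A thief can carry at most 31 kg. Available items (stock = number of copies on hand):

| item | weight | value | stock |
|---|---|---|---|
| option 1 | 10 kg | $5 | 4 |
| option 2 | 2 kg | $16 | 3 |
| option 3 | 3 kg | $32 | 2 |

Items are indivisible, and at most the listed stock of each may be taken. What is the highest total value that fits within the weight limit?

Best selections within weight 31 and stock limits:
- 1×option 1 + 3×option 2 + 2×option 3: weight 22, value 117
- 3×option 2 + 2×option 3: weight 12, value 112
Best: $117.

$117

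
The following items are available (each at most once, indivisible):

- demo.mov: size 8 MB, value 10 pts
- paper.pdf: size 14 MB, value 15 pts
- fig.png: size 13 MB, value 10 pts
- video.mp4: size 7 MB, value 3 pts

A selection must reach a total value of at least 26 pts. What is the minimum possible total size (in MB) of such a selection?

29

Subsets with value ≥ 26, sorted by total size:
- demo.mov+paper.pdf+video.mp4: size 29, value 28
- paper.pdf+fig.png+video.mp4: size 34, value 28
Minimum size: 29 MB.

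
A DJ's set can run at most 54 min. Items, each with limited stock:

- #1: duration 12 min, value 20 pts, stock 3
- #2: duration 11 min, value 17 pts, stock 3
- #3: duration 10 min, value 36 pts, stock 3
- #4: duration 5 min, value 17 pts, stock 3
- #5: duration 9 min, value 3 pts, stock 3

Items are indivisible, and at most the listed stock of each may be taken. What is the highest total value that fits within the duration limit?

162 pts

Best selections within duration 54 and stock limits:
- 1×#1 + 3×#3 + 2×#4: duration 52, value 162
- 3×#3 + 3×#4 + 1×#5: duration 54, value 162
- 3×#3 + 3×#4: duration 45, value 159
- 1×#2 + 3×#3 + 2×#4: duration 51, value 159
Best: 162 pts.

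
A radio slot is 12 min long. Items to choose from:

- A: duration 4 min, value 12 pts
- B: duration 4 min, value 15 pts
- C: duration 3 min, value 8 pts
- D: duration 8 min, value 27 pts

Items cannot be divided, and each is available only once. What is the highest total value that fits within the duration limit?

Check high-value combinations within 12 min:
- B+D: duration 4+8=12, value 15+27=42
- A+D: duration 4+8=12, value 12+27=39
- A+B+C: duration 4+4+3=11, value 12+15+8=35
- C+D: duration 3+8=11, value 8+27=35
Best: 42 pts.

42 pts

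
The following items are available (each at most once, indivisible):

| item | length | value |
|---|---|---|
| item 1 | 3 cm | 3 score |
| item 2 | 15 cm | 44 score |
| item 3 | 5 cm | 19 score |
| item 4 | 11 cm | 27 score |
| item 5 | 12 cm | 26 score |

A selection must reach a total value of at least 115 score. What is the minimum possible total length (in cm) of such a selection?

Subsets with value ≥ 115, sorted by total length:
- item 2+item 3+item 4+item 5: length 43, value 116
- item 1+item 2+item 3+item 4+item 5: length 46, value 119
Minimum length: 43 cm.

43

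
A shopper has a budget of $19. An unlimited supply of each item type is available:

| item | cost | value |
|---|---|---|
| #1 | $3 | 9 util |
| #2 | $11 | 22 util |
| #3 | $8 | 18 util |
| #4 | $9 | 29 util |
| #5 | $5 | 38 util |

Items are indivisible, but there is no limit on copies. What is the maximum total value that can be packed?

Best value-per-unit is #5 at 38/5; filling with it alone gives 3×38 = 114.
Optimal mix: 1×#1 + 3×#5 → cost 18, value 123.

123 util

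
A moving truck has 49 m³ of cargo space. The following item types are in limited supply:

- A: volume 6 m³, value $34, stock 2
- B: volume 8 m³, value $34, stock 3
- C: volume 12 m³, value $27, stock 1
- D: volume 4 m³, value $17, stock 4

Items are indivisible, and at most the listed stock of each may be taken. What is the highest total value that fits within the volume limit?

Top feasible selections:
- 2×A + 3×B + 3×D: volume 48, value 221
- 2×A + 2×B + 4×D: volume 44, value 204
- 2×A + 3×B + 2×D: volume 44, value 204
Best: $221.

$221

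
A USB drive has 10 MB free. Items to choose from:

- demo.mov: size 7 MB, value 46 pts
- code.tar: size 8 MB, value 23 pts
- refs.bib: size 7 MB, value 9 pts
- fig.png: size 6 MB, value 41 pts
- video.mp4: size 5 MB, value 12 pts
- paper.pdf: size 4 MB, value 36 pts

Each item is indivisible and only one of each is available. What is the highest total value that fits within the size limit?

77 pts

This is a 0/1 knapsack; check combinations near the capacity.
- fig.png+paper.pdf: size 6+4=10, value 41+36=77
- video.mp4+paper.pdf: size 5+4=9, value 12+36=48
- demo.mov: size 7, value 46
- fig.png: size 6, value 41
- paper.pdf: size 4, value 36
Best: 77 pts.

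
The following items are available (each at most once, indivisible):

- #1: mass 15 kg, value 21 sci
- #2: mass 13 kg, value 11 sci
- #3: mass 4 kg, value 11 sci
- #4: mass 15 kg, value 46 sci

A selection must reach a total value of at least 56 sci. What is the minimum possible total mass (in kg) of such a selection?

Subsets with value ≥ 56, sorted by total mass:
- #3+#4: mass 19, value 57
- #2+#4: mass 28, value 57
- #1+#4: mass 30, value 67
Minimum mass: 19 kg.

19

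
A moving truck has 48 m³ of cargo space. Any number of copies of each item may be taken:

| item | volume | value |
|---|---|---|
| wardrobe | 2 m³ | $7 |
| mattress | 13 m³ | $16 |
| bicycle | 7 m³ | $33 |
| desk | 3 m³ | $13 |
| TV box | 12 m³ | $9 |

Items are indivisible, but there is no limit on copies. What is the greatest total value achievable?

$224

Best value-per-unit is bicycle at 33/7; filling with it alone gives 6×33 = 198.
Optimal mix: 6×bicycle + 2×desk → volume 48, value 224.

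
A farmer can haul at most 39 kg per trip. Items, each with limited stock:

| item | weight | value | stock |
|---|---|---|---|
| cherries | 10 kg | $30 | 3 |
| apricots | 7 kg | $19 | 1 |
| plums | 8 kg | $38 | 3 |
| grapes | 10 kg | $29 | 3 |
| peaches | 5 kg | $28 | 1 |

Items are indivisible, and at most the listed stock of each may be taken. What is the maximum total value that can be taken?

$172

Top feasible selections:
- 1×cherries + 3×plums + 1×peaches: weight 39, value 172
- 3×plums + 1×grapes + 1×peaches: weight 39, value 171
Best: $172.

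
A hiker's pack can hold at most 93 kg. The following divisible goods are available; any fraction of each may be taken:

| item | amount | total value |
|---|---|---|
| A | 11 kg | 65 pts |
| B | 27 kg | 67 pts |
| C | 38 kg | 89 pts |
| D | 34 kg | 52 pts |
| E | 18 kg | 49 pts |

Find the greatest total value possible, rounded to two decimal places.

267.66

Take in order of value per unit:
- A (65/11 per unit): all 11 → value 65, running total 65.00
- E (49/18 per unit): all 18 → value 49, running total 114.00
- B (67/27 per unit): all 27 → value 67, running total 181.00
- C (89/38 per unit): 37 of 38 → value 37×89/38 = 86.6579, running total 267.66
Total 267.66.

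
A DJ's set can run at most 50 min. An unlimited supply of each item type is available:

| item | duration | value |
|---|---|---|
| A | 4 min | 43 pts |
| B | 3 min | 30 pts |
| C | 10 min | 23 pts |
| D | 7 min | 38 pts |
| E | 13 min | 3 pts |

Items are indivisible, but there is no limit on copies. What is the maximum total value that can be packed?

533 pts

Best value-per-unit is A at 43/4; filling with it alone gives 12×43 = 516.
Optimal mix: 11×A + 2×B → duration 50, value 533.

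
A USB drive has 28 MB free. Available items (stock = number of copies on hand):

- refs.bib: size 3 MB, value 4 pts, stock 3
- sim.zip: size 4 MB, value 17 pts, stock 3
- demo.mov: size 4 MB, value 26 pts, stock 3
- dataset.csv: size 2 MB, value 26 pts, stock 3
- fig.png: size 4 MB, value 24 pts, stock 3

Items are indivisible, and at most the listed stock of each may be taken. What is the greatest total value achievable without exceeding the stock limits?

204 pts

Top feasible selections:
- 3×demo.mov + 3×dataset.csv + 2×fig.png: size 26, value 204
- 2×demo.mov + 3×dataset.csv + 3×fig.png: size 26, value 202
Best: 204 pts.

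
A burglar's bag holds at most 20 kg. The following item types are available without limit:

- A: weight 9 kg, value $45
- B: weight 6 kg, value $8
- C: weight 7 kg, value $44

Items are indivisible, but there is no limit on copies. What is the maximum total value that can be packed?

$96

Best value-per-unit is C at 44/7; filling with it alone gives 2×44 = 88.
Optimal mix: 1×B + 2×C → weight 20, value 96.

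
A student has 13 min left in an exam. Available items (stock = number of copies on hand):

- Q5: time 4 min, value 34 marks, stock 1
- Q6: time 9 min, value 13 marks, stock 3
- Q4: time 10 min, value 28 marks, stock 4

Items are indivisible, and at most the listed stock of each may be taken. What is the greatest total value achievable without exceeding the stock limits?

47 marks

Best selections within time 13 and stock limits:
- 1×Q5 + 1×Q6: time 13, value 47
- 1×Q5: time 4, value 34
- 1×Q4: time 10, value 28
Best: 47 marks.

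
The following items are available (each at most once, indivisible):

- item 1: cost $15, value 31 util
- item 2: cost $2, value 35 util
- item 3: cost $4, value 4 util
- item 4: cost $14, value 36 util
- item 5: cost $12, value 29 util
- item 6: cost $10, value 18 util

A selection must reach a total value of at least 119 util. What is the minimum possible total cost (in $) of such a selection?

41

Subsets with value ≥ 119, sorted by total cost:
- item 1+item 2+item 4+item 6: cost 41, value 120
- item 2+item 3+item 4+item 5+item 6: cost 42, value 122
- item 1+item 2+item 4+item 5: cost 43, value 131
- item 1+item 2+item 3+item 4+item 6: cost 45, value 124
Minimum cost: 41 $.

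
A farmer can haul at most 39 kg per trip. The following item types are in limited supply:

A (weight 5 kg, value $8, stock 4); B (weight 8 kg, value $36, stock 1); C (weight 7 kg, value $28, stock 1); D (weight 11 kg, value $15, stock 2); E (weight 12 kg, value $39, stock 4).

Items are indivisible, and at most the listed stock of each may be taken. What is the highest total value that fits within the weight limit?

Top feasible selections:
- 1×B + 1×C + 2×E: weight 39, value 142
- 1×A + 1×B + 2×E: weight 37, value 122
- 2×A + 1×B + 1×C + 1×E: weight 37, value 119
- 1×B + 1×C + 1×D + 1×E: weight 38, value 118
Best: $142.

$142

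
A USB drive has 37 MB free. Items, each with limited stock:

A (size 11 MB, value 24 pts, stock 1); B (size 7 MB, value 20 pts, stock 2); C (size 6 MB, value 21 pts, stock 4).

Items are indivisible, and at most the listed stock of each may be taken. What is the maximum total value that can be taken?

Top feasible selections:
- 1×A + 4×C: size 35, value 108
- 1×A + 1×B + 3×C: size 36, value 107
Best: 108 pts.

108 pts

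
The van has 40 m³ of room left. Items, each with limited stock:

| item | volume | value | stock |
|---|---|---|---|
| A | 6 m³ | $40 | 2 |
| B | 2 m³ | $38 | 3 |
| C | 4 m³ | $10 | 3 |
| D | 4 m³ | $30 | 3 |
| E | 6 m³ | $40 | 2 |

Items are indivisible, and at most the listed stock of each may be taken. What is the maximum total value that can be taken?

$334

Best selections within volume 40 and stock limits:
- 2×A + 3×B + 2×D + 2×E: volume 38, value 334
- 1×A + 3×B + 1×C + 3×D + 2×E: volume 40, value 334
- 2×A + 3×B + 1×C + 3×D + 1×E: volume 40, value 334
- 2×A + 2×B + 3×D + 2×E: volume 40, value 326
Best: $334.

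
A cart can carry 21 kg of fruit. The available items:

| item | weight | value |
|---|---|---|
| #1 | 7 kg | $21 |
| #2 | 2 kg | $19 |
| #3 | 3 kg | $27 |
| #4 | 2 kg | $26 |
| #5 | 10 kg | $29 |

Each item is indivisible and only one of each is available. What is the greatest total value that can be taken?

$101

Check high-value combinations within 21 kg:
- #2+#3+#4+#5: weight 2+3+2+10=17, value 19+27+26+29=101
- #1+#2+#4+#5: weight 7+2+2+10=21, value 21+19+26+29=95
- #1+#2+#3+#4: weight 7+2+3+2=14, value 21+19+27+26=93
- #3+#4+#5: weight 3+2+10=15, value 27+26+29=82
- #1+#3+#5: weight 7+3+10=20, value 21+27+29=77
Best: $101.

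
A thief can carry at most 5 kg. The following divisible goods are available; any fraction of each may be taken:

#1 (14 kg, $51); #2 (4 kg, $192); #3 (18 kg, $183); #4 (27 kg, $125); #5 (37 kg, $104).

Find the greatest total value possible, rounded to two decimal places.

202.17

Take in order of value per unit:
- #2 (192/4 per unit): all 4 → value 192, running total 192.00
- #3 (183/18 per unit): 1 of 18 → value 1×183/18 = 10.1667, running total 202.17
Total 202.17.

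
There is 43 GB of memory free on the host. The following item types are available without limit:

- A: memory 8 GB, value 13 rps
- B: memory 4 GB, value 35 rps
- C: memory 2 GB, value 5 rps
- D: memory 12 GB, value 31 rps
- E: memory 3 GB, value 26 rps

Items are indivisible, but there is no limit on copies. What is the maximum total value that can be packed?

376 rps

Best value-per-unit is B at 35/4; filling with it alone gives 10×35 = 350.
Optimal mix: 10×B + 1×E → memory 43, value 376.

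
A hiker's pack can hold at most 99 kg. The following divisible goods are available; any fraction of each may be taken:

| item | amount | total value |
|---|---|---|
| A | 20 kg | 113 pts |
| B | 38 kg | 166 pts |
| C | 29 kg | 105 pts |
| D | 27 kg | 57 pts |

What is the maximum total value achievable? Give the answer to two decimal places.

409.33

Take in order of value per unit:
- A (113/20 per unit): all 20 → value 113, running total 113.00
- B (166/38 per unit): all 38 → value 166, running total 279.00
- C (105/29 per unit): all 29 → value 105, running total 384.00
- D (57/27 per unit): 12 of 27 → value 12×57/27 = 25.3333, running total 409.33
Total 409.33.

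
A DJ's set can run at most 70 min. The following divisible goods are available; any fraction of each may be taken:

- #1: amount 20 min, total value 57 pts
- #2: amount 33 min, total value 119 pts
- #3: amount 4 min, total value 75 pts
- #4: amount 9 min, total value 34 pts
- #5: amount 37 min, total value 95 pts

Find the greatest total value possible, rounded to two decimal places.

Take in order of value per unit:
- #3 (75/4 per unit): all 4 → value 75, running total 75.00
- #4 (34/9 per unit): all 9 → value 34, running total 109.00
- #2 (119/33 per unit): all 33 → value 119, running total 228.00
- #1 (57/20 per unit): all 20 → value 57, running total 285.00
- #5 (95/37 per unit): 4 of 37 → value 4×95/37 = 10.2703, running total 295.27
Total 295.27.

295.27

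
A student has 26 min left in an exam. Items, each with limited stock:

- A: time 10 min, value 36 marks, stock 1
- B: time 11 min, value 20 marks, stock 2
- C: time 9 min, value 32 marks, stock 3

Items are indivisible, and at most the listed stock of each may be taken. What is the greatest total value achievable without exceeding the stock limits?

68 marks

Best selections within time 26 and stock limits:
- 1×A + 1×C: time 19, value 68
- 2×C: time 18, value 64
- 1×A + 1×B: time 21, value 56
Best: 68 marks.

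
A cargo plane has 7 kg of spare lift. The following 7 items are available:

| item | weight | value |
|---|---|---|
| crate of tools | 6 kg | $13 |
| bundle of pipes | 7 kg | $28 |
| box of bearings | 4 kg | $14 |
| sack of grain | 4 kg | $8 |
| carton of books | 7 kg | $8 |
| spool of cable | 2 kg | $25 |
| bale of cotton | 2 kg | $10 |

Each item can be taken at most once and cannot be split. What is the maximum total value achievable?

Check high-value combinations within 7 kg:
- box of bearings+spool of cable: weight 4+2=6, value 14+25=39
- spool of cable+bale of cotton: weight 2+2=4, value 25+10=35
- sack of grain+spool of cable: weight 4+2=6, value 8+25=33
- bundle of pipes: weight 7, value 28
Best: $39.

$39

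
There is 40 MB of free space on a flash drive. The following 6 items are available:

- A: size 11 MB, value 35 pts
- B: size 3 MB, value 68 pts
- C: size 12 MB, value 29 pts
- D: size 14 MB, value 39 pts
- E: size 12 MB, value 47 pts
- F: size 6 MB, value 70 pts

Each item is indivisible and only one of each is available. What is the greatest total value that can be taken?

224 pts

Check high-value combinations within 40 MB:
- B+D+E+F: size 3+14+12+6=35, value 68+39+47+70=224
- A+B+E+F: size 11+3+12+6=32, value 35+68+47+70=220
- B+C+E+F: size 3+12+12+6=33, value 68+29+47+70=214
- A+B+D+F: size 11+3+14+6=34, value 35+68+39+70=212
Best: 224 pts.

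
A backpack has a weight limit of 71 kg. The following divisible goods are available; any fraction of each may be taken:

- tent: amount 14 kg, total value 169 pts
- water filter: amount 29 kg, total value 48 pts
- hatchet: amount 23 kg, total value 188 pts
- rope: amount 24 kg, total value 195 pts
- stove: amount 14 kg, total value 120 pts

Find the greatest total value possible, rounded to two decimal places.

639.50

Take in order of value per unit:
- tent (169/14 per unit): all 14 → value 169, running total 169.00
- stove (120/14 per unit): all 14 → value 120, running total 289.00
- hatchet (188/23 per unit): all 23 → value 188, running total 477.00
- rope (195/24 per unit): 20 of 24 → value 20×195/24 = 162.5000, running total 639.50
Total 639.50.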